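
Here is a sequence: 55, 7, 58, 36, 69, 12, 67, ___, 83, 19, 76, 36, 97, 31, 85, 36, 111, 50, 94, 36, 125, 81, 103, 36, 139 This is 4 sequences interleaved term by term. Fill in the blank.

Split by position mod 4: positions 1, 5, 9, … form one track, and each other residue class forms its own.
Subsequence A is 55, 69, 83, 97, 111, 125, 139, which is adding 14 each time.
Subsequence B is 7, 12, 19, 31, 50, 81, which is each term equals the sum of the previous two.
Subsequence C is 58, 67, 76, 85, 94, 103, which is arithmetic with common difference +9.
Subsequence D is 36, ?, 36, 36, 36, 36, which is the constant sequence 36.
Subsequence D's pattern makes the blank 36.

36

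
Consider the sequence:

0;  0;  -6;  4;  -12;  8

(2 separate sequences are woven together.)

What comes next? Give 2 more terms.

-18, 12

Positions 1, 3, 5, … form one subsequence and positions 2, 4, 6, … form another.
Track A: 0, -6, -12 (subtracting 6 each time).
Track B: 0, 4, 8 (adding 4 each time).
Position 7 falls in track A as its term 4, giving -18.
Position 8 falls in track B as its term 4, giving 12.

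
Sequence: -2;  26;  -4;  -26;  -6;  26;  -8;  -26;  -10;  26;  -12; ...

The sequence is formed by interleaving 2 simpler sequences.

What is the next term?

-26

The terms cycle through 2 interleaved subsequences.
Track A: -2, -4, -6, -8, -10, -12 (arithmetic with common difference −2).
Track B: 26, -26, 26, -26, 26 (oscillating between 26 and -26).
Term 12 comes from track B (its 6th entry): -26.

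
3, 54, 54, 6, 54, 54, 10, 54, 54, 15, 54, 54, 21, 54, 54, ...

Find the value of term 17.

Positions follow the repeating pattern ABB; grouping by letter gives 2 tracks.
Track A: 3, 6, 10, 15, 21. Triangular numbers n(n+1)/2 for n = 2, 3, ….
Track B: 54, 54, 54, 54, 54, 54, 54, 54, 54, 54. Always 54.
The 17th slot belongs to track B; its 11th term is 54.

54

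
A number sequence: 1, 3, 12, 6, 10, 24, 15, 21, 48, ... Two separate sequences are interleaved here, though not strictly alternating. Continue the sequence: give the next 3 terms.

28, 36, 96

The slot pattern repeats as AAB (period 3), so there are 2 interleaved tracks.
Track A = 1, 3, 6, 10, 15, 21: triangular numbers starting at T_1.
Track B = 12, 24, 48: a geometric progression (common ratio 2).
Position 10 → track A, term 7 = 28.
The 11th slot belongs to track A; its 8th term is 36.
Term 12 comes from track B (its 4th entry): 96.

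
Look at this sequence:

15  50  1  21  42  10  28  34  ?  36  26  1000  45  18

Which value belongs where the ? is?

100

Split by position mod 3 into 3 tracks.
Stream A: 15, 21, 28, 36, 45 (triangular numbers starting at T_5).
Stream B: 50, 42, 34, 26, 18 (arithmetic with common difference −8).
Stream C: 1, 10, ?, 1000 (successive powers of 10).
Stream C's pattern makes the blank 100.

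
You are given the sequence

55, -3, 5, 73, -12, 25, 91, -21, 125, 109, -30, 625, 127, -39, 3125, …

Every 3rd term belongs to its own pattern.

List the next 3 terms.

Split by position mod 3: positions 1, 4, 7, … form one track, and each other residue class forms its own.
Track A: 55, 73, 91, 109, 127 — arithmetic with common difference +18.
Track B: -3, -12, -21, -30, -39 — arithmetic, step −9.
Track C: 5, 25, 125, 625, 3125 — powers 5^1, 5^2, 5^3, ….
Position 16 → track A, term 6 = 145.
The 17th slot belongs to track B; its 6th term is -48.
Position 18 falls in track C as its term 6, giving 15625.

145, -48, 15625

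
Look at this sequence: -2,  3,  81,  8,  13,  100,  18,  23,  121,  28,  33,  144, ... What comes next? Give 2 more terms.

Positions follow the repeating pattern AAB; grouping by letter gives 2 tracks.
Track A: -2, 3, 8, 13, 18, 23, 28, 33. Arithmetic, step +5.
Track B: 81, 100, 121, 144. Perfect squares starting at 9².
Position 13 falls in track A as its term 9, giving 38.
Position 14 → track A, term 10 = 43.

38, 43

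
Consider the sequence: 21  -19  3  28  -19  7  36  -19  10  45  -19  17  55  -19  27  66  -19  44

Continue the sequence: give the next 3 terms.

78, -19, 71

Read the sequence 3 terms at a time; column i is its own pattern.
Stream A: 21, 28, 36, 45, 55, 66. Triangular numbers starting at T_6.
Stream B: -19, -19, -19, -19, -19, -19. Constant -19.
Stream C: 3, 7, 10, 17, 27, 44. A Fibonacci-like recurrence a_n = a_{n-1} + a_{n-2}.
Position 19 → stream A, term 7 = 78.
The 20th slot belongs to stream B; its 7th term is -19.
Term 21 comes from stream C (its 7th entry): 71.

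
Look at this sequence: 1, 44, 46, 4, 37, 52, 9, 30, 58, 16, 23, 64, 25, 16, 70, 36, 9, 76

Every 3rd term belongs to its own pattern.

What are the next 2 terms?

Split by position mod 3 into 3 tracks.
Track A: 1, 4, 9, 16, 25, 36 — the squares 1², 2², 3², ….
Track B: 44, 37, 30, 23, 16, 9 — arithmetic with common difference −7.
Track C: 46, 52, 58, 64, 70, 76 — linear: a_n = 40 + 6·n.
Position 19 falls in track A as its term 7, giving 49.
Position 20 falls in track B as its term 7, giving 2.

49, 2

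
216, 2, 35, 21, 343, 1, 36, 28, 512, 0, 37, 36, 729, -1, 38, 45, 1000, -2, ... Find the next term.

The terms cycle through 4 interleaved subsequences.
Track A: 216, 343, 512, 729, 1000 (consecutive cubes n³ from n = 6).
Track B: 2, 1, 0, -1, -2 (arithmetic with common difference −1).
Track C: 35, 36, 37, 38 (arithmetic, step +1).
Track D: 21, 28, 36, 45 (triangular numbers starting at T_6).
Position 19 → track C, term 5 = 39.

39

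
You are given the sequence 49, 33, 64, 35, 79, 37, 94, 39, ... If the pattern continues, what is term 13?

The terms cycle through 2 interleaved subsequences.
Stream A is 49, 64, 79, 94, which is adding 15 each time.
Stream B is 33, 35, 37, 39, which is adding 2 each time.
Term 13 comes from stream A (its 7th entry): 139.

139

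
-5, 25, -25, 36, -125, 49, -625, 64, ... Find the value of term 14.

The terms cycle through 2 interleaved subsequences.
Subsequence A: -5, -25, -125, -625. A geometric progression (common ratio 5).
Subsequence B: 25, 36, 49, 64. The squares 5², 6², 7², ….
The 14th slot belongs to subsequence B; its 7th term is 121.

121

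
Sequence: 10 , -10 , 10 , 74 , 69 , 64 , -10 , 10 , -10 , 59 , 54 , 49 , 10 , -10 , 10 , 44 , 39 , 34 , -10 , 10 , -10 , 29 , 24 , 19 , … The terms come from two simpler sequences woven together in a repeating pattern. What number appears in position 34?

-1

Reading positions in blocks of 6 reveals the pattern AAABBB — 2 tracks woven together.
Stream A is 10, -10, 10, -10, 10, -10, 10, -10, 10, -10, 10, -10, which is alternating ±10.
Stream B is 74, 69, 64, 59, 54, 49, 44, 39, 34, 29, 24, 19, which is subtracting 5 each time.
Position 34 → stream B, term 16 = -1.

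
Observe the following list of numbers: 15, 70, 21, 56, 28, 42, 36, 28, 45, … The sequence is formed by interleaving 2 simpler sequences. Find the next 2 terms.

14, 55

Positions 1, 3, 5, … form one subsequence and positions 2, 4, 6, … form another.
Track A: 15, 21, 28, 36, 45. Triangular numbers n(n+1)/2 for n = 5, 6, ….
Track B: 70, 56, 42, 28. Arithmetic, step −14.
Position 10 falls in track B as its term 5, giving 14.
The 11th slot belongs to track A; its 6th term is 55.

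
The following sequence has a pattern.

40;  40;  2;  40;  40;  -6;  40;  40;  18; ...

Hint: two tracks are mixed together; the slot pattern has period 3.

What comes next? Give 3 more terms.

40, 40, -54

Reading positions in blocks of 3 reveals the pattern AAB — 2 tracks woven together.
Stream A: 40, 40, 40, 40, 40, 40 (constant 40).
Stream B: 2, -6, 18 (a geometric progression (common ratio -3)).
Position 10 → stream A, term 7 = 40.
Position 11 falls in stream A as its term 8, giving 40.
Position 12 falls in stream B as its term 4, giving -54.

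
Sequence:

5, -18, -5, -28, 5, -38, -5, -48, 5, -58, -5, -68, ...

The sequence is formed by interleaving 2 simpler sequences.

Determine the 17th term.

5

Positions 1, 3, 5, … form one subsequence and positions 2, 4, 6, … form another.
Subsequence A = 5, -5, 5, -5, 5, -5: the oscillation 5·(−1)^(n+1).
Subsequence B = -18, -28, -38, -48, -58, -68: arithmetic with common difference −10.
Position 17 falls in subsequence A as its term 9, giving 5.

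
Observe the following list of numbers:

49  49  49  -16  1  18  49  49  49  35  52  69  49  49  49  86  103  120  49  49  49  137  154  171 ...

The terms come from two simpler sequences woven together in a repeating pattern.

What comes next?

49

Reading positions in blocks of 6 reveals the pattern AAABBB — 2 tracks woven together.
Stream A is 49, 49, 49, 49, 49, 49, 49, 49, 49, 49, 49, 49, which is the constant sequence 49.
Stream B is -16, 1, 18, 35, 52, 69, 86, 103, 120, 137, 154, 171, which is adding 17 each time.
Position 25 → stream A, term 13 = 49.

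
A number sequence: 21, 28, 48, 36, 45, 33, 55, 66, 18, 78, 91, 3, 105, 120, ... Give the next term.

-12

Reading positions in blocks of 3 reveals the pattern AAB — 2 tracks woven together.
Track A: 21, 28, 36, 45, 55, 66, 78, 91, 105, 120. The triangular numbers T_6, T_7, ….
Track B: 48, 33, 18, 3. Linear: a_n = 63 − 15·n.
Position 15 → track B, term 5 = -12.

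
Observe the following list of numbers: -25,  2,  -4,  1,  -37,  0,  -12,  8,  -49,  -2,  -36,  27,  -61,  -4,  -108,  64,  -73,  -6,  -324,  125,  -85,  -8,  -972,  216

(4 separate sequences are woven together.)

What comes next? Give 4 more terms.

-97, -10, -2916, 343

The terms cycle through 4 interleaved subsequences.
Subsequence A: -25, -37, -49, -61, -73, -85 — arithmetic with common difference −12.
Subsequence B: 2, 0, -2, -4, -6, -8 — linear: a_n = 4 − 2·n.
Subsequence C: -4, -12, -36, -108, -324, -972 — a geometric progression (common ratio 3).
Subsequence D: 1, 8, 27, 64, 125, 216 — perfect cubes starting at 1³.
Position 25 falls in subsequence A as its term 7, giving -97.
Position 26 falls in subsequence B as its term 7, giving -10.
The 27th slot belongs to subsequence C; its 7th term is -2916.
Term 28 comes from subsequence D (its 7th entry): 343.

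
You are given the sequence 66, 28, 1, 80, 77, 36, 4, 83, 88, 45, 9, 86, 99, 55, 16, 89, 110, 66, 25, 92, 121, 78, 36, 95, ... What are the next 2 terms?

Split by position mod 4 into 4 tracks.
Track A: 66, 77, 88, 99, 110, 121. Arithmetic with common difference +11.
Track B: 28, 36, 45, 55, 66, 78. The triangular numbers T_7, T_8, ….
Track C: 1, 4, 9, 16, 25, 36. Perfect squares starting at 1².
Track D: 80, 83, 86, 89, 92, 95. Arithmetic, step +3.
Position 25 falls in track A as its term 7, giving 132.
Position 26 falls in track B as its term 7, giving 91.

132, 91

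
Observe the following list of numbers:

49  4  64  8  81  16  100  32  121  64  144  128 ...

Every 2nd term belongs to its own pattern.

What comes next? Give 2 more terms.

The terms cycle through 2 interleaved subsequences.
Stream A is 49, 64, 81, 100, 121, 144, which is consecutive squares n² from n = 7.
Stream B is 4, 8, 16, 32, 64, 128, which is powers 2^2, 2^3, 2^4, ….
Position 13 falls in stream A as its term 7, giving 169.
The 14th slot belongs to stream B; its 7th term is 256.

169, 256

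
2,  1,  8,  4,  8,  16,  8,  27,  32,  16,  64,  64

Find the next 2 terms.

32, 125

Taking every 3rd term gives 3 separate tracks.
Subsequence A = 2, 4, 8, 16: geometric with ratio 2.
Subsequence B = 1, 8, 27, 64: consecutive cubes n³ from n = 1.
Subsequence C = 8, 16, 32, 64: powers of 2.
The 13th slot belongs to subsequence A; its 5th term is 32.
Position 14 falls in subsequence B as its term 5, giving 125.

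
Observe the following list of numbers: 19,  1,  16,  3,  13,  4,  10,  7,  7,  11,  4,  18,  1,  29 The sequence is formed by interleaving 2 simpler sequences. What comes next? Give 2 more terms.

-2, 47

Split by position mod 2 into 2 tracks.
Track A: 19, 16, 13, 10, 7, 4, 1 — arithmetic with common difference −3.
Track B: 1, 3, 4, 7, 11, 18, 29 — each term equals the sum of the previous two.
Term 15 comes from track A (its 8th entry): -2.
Position 16 falls in track B as its term 8, giving 47.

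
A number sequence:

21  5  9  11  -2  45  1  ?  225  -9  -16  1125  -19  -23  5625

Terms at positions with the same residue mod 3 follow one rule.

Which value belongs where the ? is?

Taking every 3rd term gives 3 separate tracks.
Track A: 21, 11, 1, -9, -19. Arithmetic with common difference −10.
Track B: 5, -2, ?, -16, -23. Arithmetic with common difference −7.
Track C: 9, 45, 225, 1125, 5625. Geometric, ×5 each step.
So the missing entry in track B is -9.

-9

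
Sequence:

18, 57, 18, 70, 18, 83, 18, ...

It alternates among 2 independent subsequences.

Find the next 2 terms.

The terms cycle through 2 interleaved subsequences.
Track A: 18, 18, 18, 18 (constant 18).
Track B: 57, 70, 83 (arithmetic with common difference +13).
The 8th slot belongs to track B; its 4th term is 96.
Position 9 falls in track A as its term 5, giving 18.

96, 18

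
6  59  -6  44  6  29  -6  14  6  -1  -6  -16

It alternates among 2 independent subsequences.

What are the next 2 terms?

6, -31

Taking every 2nd term gives 2 separate tracks.
Subsequence A = 6, -6, 6, -6, 6, -6: alternating ±6.
Subsequence B = 59, 44, 29, 14, -1, -16: linear: a_n = 74 − 15·n.
Position 13 → subsequence A, term 7 = 6.
Position 14 → subsequence B, term 7 = -31.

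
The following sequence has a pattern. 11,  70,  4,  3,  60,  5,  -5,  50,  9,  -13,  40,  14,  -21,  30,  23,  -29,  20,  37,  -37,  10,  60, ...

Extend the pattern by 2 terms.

-45, 0

Taking every 3rd term gives 3 separate tracks.
Stream A: 11, 3, -5, -13, -21, -29, -37. Subtracting 8 each time.
Stream B: 70, 60, 50, 40, 30, 20, 10. Arithmetic, step −10.
Stream C: 4, 5, 9, 14, 23, 37, 60. Fibonacci-style (each term is the sum of the two before it).
Position 22 falls in stream A as its term 8, giving -45.
The 23rd slot belongs to stream B; its 8th term is 0.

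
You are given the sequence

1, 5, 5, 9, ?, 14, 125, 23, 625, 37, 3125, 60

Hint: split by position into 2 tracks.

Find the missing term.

The terms cycle through 2 interleaved subsequences.
Track A: 1, 5, ?, 125, 625, 3125 (successive powers of 5).
Track B: 5, 9, 14, 23, 37, 60 (a Fibonacci-like recurrence a_n = a_{n-1} + a_{n-2}).
So the missing entry in track A is 25.

25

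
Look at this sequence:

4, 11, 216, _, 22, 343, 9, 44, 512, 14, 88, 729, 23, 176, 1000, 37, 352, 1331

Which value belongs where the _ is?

5

The terms cycle through 3 interleaved subsequences.
Subsequence A = 4, ?, 9, 14, 23, 37: a Fibonacci-like recurrence a_n = a_{n-1} + a_{n-2}.
Subsequence B = 11, 22, 44, 88, 176, 352: a geometric progression (common ratio 2).
Subsequence C = 216, 343, 512, 729, 1000, 1331: consecutive cubes n³ from n = 6.
So the missing entry in subsequence A is 5.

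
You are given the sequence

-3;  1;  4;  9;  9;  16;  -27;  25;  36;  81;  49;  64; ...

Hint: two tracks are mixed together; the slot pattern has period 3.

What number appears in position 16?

Positions follow the repeating pattern ABB; grouping by letter gives 2 tracks.
Track A: -3, 9, -27, 81. Geometric, ×-3 each step.
Track B: 1, 4, 9, 16, 25, 36, 49, 64. Consecutive squares n² from n = 1.
Term 16 comes from track A (its 6th entry): 729.

729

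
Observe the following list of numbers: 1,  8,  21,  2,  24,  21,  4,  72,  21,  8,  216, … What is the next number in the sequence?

21

The terms cycle through 3 interleaved subsequences.
Track A: 1, 2, 4, 8. Powers of 2.
Track B: 8, 24, 72, 216. A geometric progression (common ratio 3).
Track C: 21, 21, 21. Always 21.
Position 12 falls in track C as its term 4, giving 21.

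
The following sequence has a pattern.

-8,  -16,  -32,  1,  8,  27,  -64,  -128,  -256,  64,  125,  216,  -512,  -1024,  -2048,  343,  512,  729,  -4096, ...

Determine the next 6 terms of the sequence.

Positions follow the repeating pattern AAABBB; grouping by letter gives 2 tracks.
Track A: -8, -16, -32, -64, -128, -256, -512, -1024, -2048, -4096 — a geometric progression (common ratio 2).
Track B: 1, 8, 27, 64, 125, 216, 343, 512, 729 — the cubes 1³, 2³, 3³, ….
Term 20 comes from track A (its 11th entry): -8192.
Term 21 comes from track A (its 12th entry): -16384.
The 22nd slot belongs to track B; its 10th term is 1000.
The 23rd slot belongs to track B; its 11th term is 1331.
Position 24 falls in track B as its term 12, giving 1728.
The 25th slot belongs to track A; its 13th term is -32768.

-8192, -16384, 1000, 1331, 1728, -32768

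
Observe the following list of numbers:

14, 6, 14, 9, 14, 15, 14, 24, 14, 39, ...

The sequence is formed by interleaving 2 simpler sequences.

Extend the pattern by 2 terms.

14, 63

The terms cycle through 2 interleaved subsequences.
Track A: 14, 14, 14, 14, 14. The constant sequence 14.
Track B: 6, 9, 15, 24, 39. Fibonacci-style (each term is the sum of the two before it).
The 11th slot belongs to track A; its 6th term is 14.
Position 12 → track B, term 6 = 63.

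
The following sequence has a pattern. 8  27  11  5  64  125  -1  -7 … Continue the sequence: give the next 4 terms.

Positions follow the repeating pattern AABB; grouping by letter gives 2 tracks.
Subsequence A: 8, 27, 64, 125. The cubes 2³, 3³, 4³, ….
Subsequence B: 11, 5, -1, -7. Arithmetic, step −6.
The 9th slot belongs to subsequence A; its 5th term is 216.
Position 10 falls in subsequence A as its term 6, giving 343.
Term 11 comes from subsequence B (its 5th entry): -13.
The 12th slot belongs to subsequence B; its 6th term is -19.

216, 343, -13, -19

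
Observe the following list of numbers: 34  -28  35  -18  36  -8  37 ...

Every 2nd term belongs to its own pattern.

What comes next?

Positions 1, 3, 5, … form one subsequence and positions 2, 4, 6, … form another.
Subsequence A is 34, 35, 36, 37, which is arithmetic with common difference +1.
Subsequence B is -28, -18, -8, which is adding 10 each time.
Term 8 comes from subsequence B (its 4th entry): 2.

2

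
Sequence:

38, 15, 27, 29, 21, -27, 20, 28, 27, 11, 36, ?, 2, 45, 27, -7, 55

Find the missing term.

-27

Read the sequence 3 terms at a time; column i is its own pattern.
Stream A: 38, 29, 20, 11, 2, -7. Arithmetic, step −9.
Stream B: 15, 21, 28, 36, 45, 55. Triangular numbers starting at T_5.
Stream C: 27, -27, 27, ?, 27. Oscillating between 27 and -27.
The gap is stream C's term 4; the rule gives -27.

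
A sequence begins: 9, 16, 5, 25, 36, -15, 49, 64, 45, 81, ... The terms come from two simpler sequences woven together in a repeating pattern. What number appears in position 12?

-135

Positions follow the repeating pattern AAB; grouping by letter gives 2 tracks.
Track A: 9, 16, 25, 36, 49, 64, 81. The squares 3², 4², 5², ….
Track B: 5, -15, 45. Geometric, ×-3 each step.
Term 12 comes from track B (its 4th entry): -135.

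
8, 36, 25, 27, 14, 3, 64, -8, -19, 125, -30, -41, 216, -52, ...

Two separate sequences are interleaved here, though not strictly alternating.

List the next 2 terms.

Reading positions in blocks of 3 reveals the pattern ABB — 2 tracks woven together.
Subsequence A is 8, 27, 64, 125, 216, which is consecutive cubes n³ from n = 2.
Subsequence B is 36, 25, 14, 3, -8, -19, -30, -41, -52, which is arithmetic with common difference −11.
The 15th slot belongs to subsequence B; its 10th term is -63.
The 16th slot belongs to subsequence A; its 6th term is 343.

-63, 343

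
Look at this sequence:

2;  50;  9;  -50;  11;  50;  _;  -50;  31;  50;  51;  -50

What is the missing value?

20

Split by position mod 2 into 2 tracks.
Track A: 2, 9, 11, ?, 31, 51 — each term equals the sum of the previous two.
Track B: 50, -50, 50, -50, 50, -50 — oscillating between 50 and -50.
The gap is track A's term 4; the rule gives 20.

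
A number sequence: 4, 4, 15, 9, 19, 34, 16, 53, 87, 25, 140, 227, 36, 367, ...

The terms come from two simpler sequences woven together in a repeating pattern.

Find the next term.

Reading positions in blocks of 3 reveals the pattern ABB — 2 tracks woven together.
Track A: 4, 9, 16, 25, 36. The squares 2², 3², 4², ….
Track B: 4, 15, 19, 34, 53, 87, 140, 227, 367. Each term equals the sum of the previous two.
Term 15 comes from track B (its 10th entry): 594.

594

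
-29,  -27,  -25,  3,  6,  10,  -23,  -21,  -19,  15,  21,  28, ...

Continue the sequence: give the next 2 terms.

Positions follow the repeating pattern AAABBB; grouping by letter gives 2 tracks.
Track A: -29, -27, -25, -23, -21, -19. Linear: a_n = -31 + 2·n.
Track B: 3, 6, 10, 15, 21, 28. Triangular numbers n(n+1)/2 for n = 2, 3, ….
Position 13 falls in track A as its term 7, giving -17.
The 14th slot belongs to track A; its 8th term is -15.

-17, -15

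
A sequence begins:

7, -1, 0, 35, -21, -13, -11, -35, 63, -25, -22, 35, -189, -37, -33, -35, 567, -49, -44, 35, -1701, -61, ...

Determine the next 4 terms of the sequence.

-55, -35, 5103, -73

Split by position mod 4: positions 1, 5, 9, … form one track, and each other residue class forms its own.
Stream A: 7, -21, 63, -189, 567, -1701 (a geometric progression (common ratio -3)).
Stream B: -1, -13, -25, -37, -49, -61 (arithmetic with common difference −12).
Stream C: 0, -11, -22, -33, -44 (linear: a_n = 11 − 11·n).
Stream D: 35, -35, 35, -35, 35 (the oscillation 35·(−1)^(n+1)).
Position 23 → stream C, term 6 = -55.
Position 24 → stream D, term 6 = -35.
The 25th slot belongs to stream A; its 7th term is 5103.
Position 26 falls in stream B as its term 7, giving -73.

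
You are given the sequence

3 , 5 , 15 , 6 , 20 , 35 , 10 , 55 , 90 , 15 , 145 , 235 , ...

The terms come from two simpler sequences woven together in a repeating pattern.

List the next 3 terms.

21, 380, 615

Reading positions in blocks of 3 reveals the pattern ABB — 2 tracks woven together.
Track A: 3, 6, 10, 15. Triangular numbers starting at T_2.
Track B: 5, 15, 20, 35, 55, 90, 145, 235. A Fibonacci-like recurrence a_n = a_{n-1} + a_{n-2}.
Position 13 → track A, term 5 = 21.
Position 14 falls in track B as its term 9, giving 380.
Term 15 comes from track B (its 10th entry): 615.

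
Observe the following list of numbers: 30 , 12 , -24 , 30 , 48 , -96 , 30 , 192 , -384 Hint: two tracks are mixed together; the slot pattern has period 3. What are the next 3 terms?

30, 768, -1536

The slot pattern repeats as ABB (period 3), so there are 2 interleaved tracks.
Stream A: 30, 30, 30 — the constant sequence 30.
Stream B: 12, -24, 48, -96, 192, -384 — multiplying by -2 each time.
Position 10 falls in stream A as its term 4, giving 30.
Term 11 comes from stream B (its 7th entry): 768.
The 12th slot belongs to stream B; its 8th term is -1536.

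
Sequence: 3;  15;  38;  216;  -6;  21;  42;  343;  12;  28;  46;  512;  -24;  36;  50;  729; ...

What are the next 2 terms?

48, 45

Split by position mod 4: positions 1, 5, 9, … form one track, and each other residue class forms its own.
Subsequence A is 3, -6, 12, -24, which is a geometric progression (common ratio -2).
Subsequence B is 15, 21, 28, 36, which is triangular numbers starting at T_5.
Subsequence C is 38, 42, 46, 50, which is arithmetic, step +4.
Subsequence D is 216, 343, 512, 729, which is the cubes 6³, 7³, 8³, ….
Term 17 comes from subsequence A (its 5th entry): 48.
Position 18 → subsequence B, term 5 = 45.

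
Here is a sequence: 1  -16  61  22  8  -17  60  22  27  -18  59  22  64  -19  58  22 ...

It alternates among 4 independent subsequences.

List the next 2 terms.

Split by position mod 4 into 4 tracks.
Track A: 1, 8, 27, 64 — the cubes 1³, 2³, 3³, ….
Track B: -16, -17, -18, -19 — subtracting 1 each time.
Track C: 61, 60, 59, 58 — arithmetic, step −1.
Track D: 22, 22, 22, 22 — always 22.
Position 17 → track A, term 5 = 125.
Position 18 falls in track B as its term 5, giving -20.

125, -20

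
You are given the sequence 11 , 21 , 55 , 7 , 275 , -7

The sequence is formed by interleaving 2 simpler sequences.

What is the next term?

Taking every 2nd term gives 2 separate tracks.
Track A: 11, 55, 275 (geometric with ratio 5).
Track B: 21, 7, -7 (linear: a_n = 35 − 14·n).
Term 7 comes from track A (its 4th entry): 1375.

1375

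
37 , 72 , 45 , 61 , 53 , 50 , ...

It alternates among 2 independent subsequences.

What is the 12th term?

Taking every 2nd term gives 2 separate tracks.
Track A: 37, 45, 53 (arithmetic, step +8).
Track B: 72, 61, 50 (linear: a_n = 83 − 11·n).
Term 12 comes from track B (its 6th entry): 17.

17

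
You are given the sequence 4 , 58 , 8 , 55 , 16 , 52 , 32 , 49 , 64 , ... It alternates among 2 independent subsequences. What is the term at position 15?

Split by position mod 2 into 2 tracks.
Track A: 4, 8, 16, 32, 64 — multiplying by 2 each time.
Track B: 58, 55, 52, 49 — subtracting 3 each time.
Position 15 → track A, term 8 = 512.

512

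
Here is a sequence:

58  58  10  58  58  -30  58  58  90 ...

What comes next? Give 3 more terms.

Positions follow the repeating pattern AAB; grouping by letter gives 2 tracks.
Track A is 58, 58, 58, 58, 58, 58, which is always 58.
Track B is 10, -30, 90, which is multiplying by -3 each time.
Term 10 comes from track A (its 7th entry): 58.
Term 11 comes from track A (its 8th entry): 58.
The 12th slot belongs to track B; its 4th term is -270.

58, 58, -270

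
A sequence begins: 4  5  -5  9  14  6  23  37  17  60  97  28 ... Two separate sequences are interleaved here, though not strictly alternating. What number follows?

Positions follow the repeating pattern AAB; grouping by letter gives 2 tracks.
Stream A = 4, 5, 9, 14, 23, 37, 60, 97: a Fibonacci-like recurrence a_n = a_{n-1} + a_{n-2}.
Stream B = -5, 6, 17, 28: arithmetic with common difference +11.
Position 13 → stream A, term 9 = 157.

157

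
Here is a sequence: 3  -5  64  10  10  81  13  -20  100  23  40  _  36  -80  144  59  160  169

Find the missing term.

121

Split by position mod 3 into 3 tracks.
Subsequence A = 3, 10, 13, 23, 36, 59: each term equals the sum of the previous two.
Subsequence B = -5, 10, -20, 40, -80, 160: geometric, ×-2 each step.
Subsequence C = 64, 81, 100, ?, 144, 169: perfect squares starting at 8².
The gap is subsequence C's term 4; the rule gives 121.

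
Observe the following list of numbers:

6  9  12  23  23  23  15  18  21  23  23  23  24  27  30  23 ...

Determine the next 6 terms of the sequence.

Reading positions in blocks of 6 reveals the pattern AAABBB — 2 tracks woven together.
Track A: 6, 9, 12, 15, 18, 21, 24, 27, 30 (arithmetic with common difference +3).
Track B: 23, 23, 23, 23, 23, 23, 23 (always 23).
Term 17 comes from track B (its 8th entry): 23.
Position 18 → track B, term 9 = 23.
Term 19 comes from track A (its 10th entry): 33.
The 20th slot belongs to track A; its 11th term is 36.
Position 21 → track A, term 12 = 39.
Term 22 comes from track B (its 10th entry): 23.

23, 23, 33, 36, 39, 23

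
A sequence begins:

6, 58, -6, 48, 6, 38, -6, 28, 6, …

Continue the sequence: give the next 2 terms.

The terms cycle through 2 interleaved subsequences.
Stream A is 6, -6, 6, -6, 6, which is oscillating between 6 and -6.
Stream B is 58, 48, 38, 28, which is arithmetic with common difference −10.
Position 10 → stream B, term 5 = 18.
Term 11 comes from stream A (its 6th entry): -6.

18, -6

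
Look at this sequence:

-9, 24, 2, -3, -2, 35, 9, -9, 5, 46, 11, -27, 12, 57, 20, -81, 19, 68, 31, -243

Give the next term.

26

Taking every 4th term gives 4 separate tracks.
Stream A: -9, -2, 5, 12, 19. Arithmetic with common difference +7.
Stream B: 24, 35, 46, 57, 68. Adding 11 each time.
Stream C: 2, 9, 11, 20, 31. Fibonacci-style (each term is the sum of the two before it).
Stream D: -3, -9, -27, -81, -243. Geometric, ×3 each step.
Position 21 falls in stream A as its term 6, giving 26.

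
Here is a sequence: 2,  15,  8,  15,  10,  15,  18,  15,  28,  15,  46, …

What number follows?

Positions 1, 3, 5, … form one subsequence and positions 2, 4, 6, … form another.
Track A = 2, 8, 10, 18, 28, 46: each term equals the sum of the previous two.
Track B = 15, 15, 15, 15, 15: always 15.
Position 12 → track B, term 6 = 15.

15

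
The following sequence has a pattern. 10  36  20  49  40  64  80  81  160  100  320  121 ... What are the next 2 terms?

The terms cycle through 2 interleaved subsequences.
Track A is 10, 20, 40, 80, 160, 320, which is geometric with ratio 2.
Track B is 36, 49, 64, 81, 100, 121, which is consecutive squares n² from n = 6.
Term 13 comes from track A (its 7th entry): 640.
Position 14 → track B, term 7 = 144.

640, 144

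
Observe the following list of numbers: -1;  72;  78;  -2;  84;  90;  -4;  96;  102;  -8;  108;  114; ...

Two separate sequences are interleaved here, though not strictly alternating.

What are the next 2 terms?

Positions follow the repeating pattern ABB; grouping by letter gives 2 tracks.
Stream A: -1, -2, -4, -8 — geometric with ratio 2.
Stream B: 72, 78, 84, 90, 96, 102, 108, 114 — linear: a_n = 66 + 6·n.
Position 13 → stream A, term 5 = -16.
Position 14 → stream B, term 9 = 120.

-16, 120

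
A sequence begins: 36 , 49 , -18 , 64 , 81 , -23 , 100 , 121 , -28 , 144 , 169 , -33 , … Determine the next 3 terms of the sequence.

The slot pattern repeats as AAB (period 3), so there are 2 interleaved tracks.
Stream A = 36, 49, 64, 81, 100, 121, 144, 169: the squares 6², 7², 8², ….
Stream B = -18, -23, -28, -33: linear: a_n = -13 − 5·n.
Position 13 falls in stream A as its term 9, giving 196.
Term 14 comes from stream A (its 10th entry): 225.
The 15th slot belongs to stream B; its 5th term is -38.

196, 225, -38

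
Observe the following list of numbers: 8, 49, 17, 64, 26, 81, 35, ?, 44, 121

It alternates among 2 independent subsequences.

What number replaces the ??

Positions 1, 3, 5, … form one subsequence and positions 2, 4, 6, … form another.
Stream A is 8, 17, 26, 35, 44, which is adding 9 each time.
Stream B is 49, 64, 81, ?, 121, which is perfect squares starting at 7².
The gap is stream B's term 4; the rule gives 100.

100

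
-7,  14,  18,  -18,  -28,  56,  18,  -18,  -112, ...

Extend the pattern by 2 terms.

Positions follow the repeating pattern AABB; grouping by letter gives 2 tracks.
Track A = -7, 14, -28, 56, -112: multiplying by -2 each time.
Track B = 18, -18, 18, -18: oscillating between 18 and -18.
Position 10 → track A, term 6 = 224.
The 11th slot belongs to track B; its 5th term is 18.

224, 18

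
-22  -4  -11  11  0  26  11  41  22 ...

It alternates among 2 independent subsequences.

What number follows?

56

Split by position mod 2 into 2 tracks.
Track A: -22, -11, 0, 11, 22 — arithmetic, step +11.
Track B: -4, 11, 26, 41 — adding 15 each time.
Position 10 → track B, term 5 = 56.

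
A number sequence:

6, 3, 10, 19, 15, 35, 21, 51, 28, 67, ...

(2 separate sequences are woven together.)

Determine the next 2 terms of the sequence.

36, 83

Positions 1, 3, 5, … form one subsequence and positions 2, 4, 6, … form another.
Track A: 6, 10, 15, 21, 28. Triangular numbers n(n+1)/2 for n = 3, 4, ….
Track B: 3, 19, 35, 51, 67. Arithmetic, step +16.
The 11th slot belongs to track A; its 6th term is 36.
Term 12 comes from track B (its 6th entry): 83.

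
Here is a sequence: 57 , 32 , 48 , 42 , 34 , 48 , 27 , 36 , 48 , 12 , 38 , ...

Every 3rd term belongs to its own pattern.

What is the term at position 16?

-18

Taking every 3rd term gives 3 separate tracks.
Track A: 57, 42, 27, 12. Linear: a_n = 72 − 15·n.
Track B: 32, 34, 36, 38. Linear: a_n = 30 + 2·n.
Track C: 48, 48, 48. Constant 48.
The 16th slot belongs to track A; its 6th term is -18.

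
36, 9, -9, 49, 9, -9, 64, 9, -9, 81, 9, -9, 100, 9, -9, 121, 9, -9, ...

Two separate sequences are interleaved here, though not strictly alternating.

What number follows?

Reading positions in blocks of 3 reveals the pattern ABB — 2 tracks woven together.
Track A is 36, 49, 64, 81, 100, 121, which is perfect squares starting at 6².
Track B is 9, -9, 9, -9, 9, -9, 9, -9, 9, -9, 9, -9, which is oscillating between 9 and -9.
Term 19 comes from track A (its 7th entry): 144.

144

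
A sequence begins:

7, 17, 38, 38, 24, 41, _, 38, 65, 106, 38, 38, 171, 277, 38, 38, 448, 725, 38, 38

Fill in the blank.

38

Positions follow the repeating pattern AABB; grouping by letter gives 2 tracks.
Subsequence A = 7, 17, 24, 41, 65, 106, 171, 277, 448, 725: Fibonacci-style (each term is the sum of the two before it).
Subsequence B = 38, 38, ?, 38, 38, 38, 38, 38, 38, 38: the constant sequence 38.
So the missing entry in subsequence B is 38.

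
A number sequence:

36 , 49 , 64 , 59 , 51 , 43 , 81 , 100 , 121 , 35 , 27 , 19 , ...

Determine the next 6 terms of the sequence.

The slot pattern repeats as AAABBB (period 6), so there are 2 interleaved tracks.
Track A is 36, 49, 64, 81, 100, 121, which is consecutive squares n² from n = 6.
Track B is 59, 51, 43, 35, 27, 19, which is arithmetic with common difference −8.
Position 13 → track A, term 7 = 144.
Position 14 → track A, term 8 = 169.
Position 15 → track A, term 9 = 196.
Position 16 → track B, term 7 = 11.
Position 17 → track B, term 8 = 3.
The 18th slot belongs to track B; its 9th term is -5.

144, 169, 196, 11, 3, -5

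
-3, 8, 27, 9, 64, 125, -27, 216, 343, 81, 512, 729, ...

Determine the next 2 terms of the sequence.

-243, 1000

Reading positions in blocks of 3 reveals the pattern ABB — 2 tracks woven together.
Subsequence A: -3, 9, -27, 81 — a geometric progression (common ratio -3).
Subsequence B: 8, 27, 64, 125, 216, 343, 512, 729 — consecutive cubes n³ from n = 2.
Position 13 falls in subsequence A as its term 5, giving -243.
Position 14 → subsequence B, term 9 = 1000.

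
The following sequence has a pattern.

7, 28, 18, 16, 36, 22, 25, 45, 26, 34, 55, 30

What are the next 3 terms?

43, 66, 34

Taking every 3rd term gives 3 separate tracks.
Stream A = 7, 16, 25, 34: linear: a_n = -2 + 9·n.
Stream B = 28, 36, 45, 55: triangular numbers n(n+1)/2 for n = 7, 8, ….
Stream C = 18, 22, 26, 30: arithmetic with common difference +4.
Position 13 → stream A, term 5 = 43.
The 14th slot belongs to stream B; its 5th term is 66.
Position 15 falls in stream C as its term 5, giving 34.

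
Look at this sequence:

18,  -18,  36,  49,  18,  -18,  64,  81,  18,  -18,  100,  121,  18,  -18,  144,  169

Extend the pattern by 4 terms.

Positions follow the repeating pattern AABB; grouping by letter gives 2 tracks.
Track A: 18, -18, 18, -18, 18, -18, 18, -18. The oscillation 18·(−1)^(n+1).
Track B: 36, 49, 64, 81, 100, 121, 144, 169. The squares 6², 7², 8², ….
Term 17 comes from track A (its 9th entry): 18.
Position 18 → track A, term 10 = -18.
Term 19 comes from track B (its 9th entry): 196.
The 20th slot belongs to track B; its 10th term is 225.

18, -18, 196, 225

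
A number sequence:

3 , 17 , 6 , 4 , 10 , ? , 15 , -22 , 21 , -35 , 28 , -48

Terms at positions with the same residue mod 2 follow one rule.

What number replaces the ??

-9

Split by position mod 2 into 2 tracks.
Stream A = 3, 6, 10, 15, 21, 28: triangular numbers n(n+1)/2 for n = 2, 3, ….
Stream B = 17, 4, ?, -22, -35, -48: subtracting 13 each time.
Stream B's pattern makes the blank -9.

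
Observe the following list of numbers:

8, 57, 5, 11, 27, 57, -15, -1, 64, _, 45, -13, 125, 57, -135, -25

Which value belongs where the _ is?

Taking every 4th term gives 4 separate tracks.
Stream A: 8, 27, 64, 125. The cubes 2³, 3³, 4³, ….
Stream B: 57, 57, ?, 57. Constant 57.
Stream C: 5, -15, 45, -135. Geometric, ×-3 each step.
Stream D: 11, -1, -13, -25. Linear: a_n = 23 − 12·n.
So the missing entry in stream B is 57.

57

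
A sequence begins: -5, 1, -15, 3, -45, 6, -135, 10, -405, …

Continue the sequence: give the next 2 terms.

Odd-indexed and even-indexed terms follow separate rules.
Track A is -5, -15, -45, -135, -405, which is multiplying by 3 each time.
Track B is 1, 3, 6, 10, which is triangular numbers n(n+1)/2 for n = 1, 2, ….
Term 10 comes from track B (its 5th entry): 15.
Position 11 falls in track A as its term 6, giving -1215.

15, -1215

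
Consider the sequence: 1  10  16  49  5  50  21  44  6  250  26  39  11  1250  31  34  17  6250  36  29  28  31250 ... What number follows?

41

Taking every 4th term gives 4 separate tracks.
Stream A is 1, 5, 6, 11, 17, 28, which is a Fibonacci-like recurrence a_n = a_{n-1} + a_{n-2}.
Stream B is 10, 50, 250, 1250, 6250, 31250, which is geometric with ratio 5.
Stream C is 16, 21, 26, 31, 36, which is arithmetic with common difference +5.
Stream D is 49, 44, 39, 34, 29, which is arithmetic, step −5.
Position 23 → stream C, term 6 = 41.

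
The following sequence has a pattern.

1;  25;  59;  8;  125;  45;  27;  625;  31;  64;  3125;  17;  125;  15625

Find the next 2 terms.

3, 216

Split by position mod 3: positions 1, 4, 7, … form one track, and each other residue class forms its own.
Track A is 1, 8, 27, 64, 125, which is perfect cubes starting at 1³.
Track B is 25, 125, 625, 3125, 15625, which is successive powers of 5.
Track C is 59, 45, 31, 17, which is arithmetic, step −14.
The 15th slot belongs to track C; its 5th term is 3.
Position 16 → track A, term 6 = 216.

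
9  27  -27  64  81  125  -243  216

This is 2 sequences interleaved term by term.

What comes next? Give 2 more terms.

Positions 1, 3, 5, … form one subsequence and positions 2, 4, 6, … form another.
Track A: 9, -27, 81, -243 (geometric with ratio -3).
Track B: 27, 64, 125, 216 (consecutive cubes n³ from n = 3).
The 9th slot belongs to track A; its 5th term is 729.
Position 10 → track B, term 5 = 343.

729, 343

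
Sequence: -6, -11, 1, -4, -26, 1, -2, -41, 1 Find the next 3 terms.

Read the sequence 3 terms at a time; column i is its own pattern.
Track A is -6, -4, -2, which is linear: a_n = -8 + 2·n.
Track B is -11, -26, -41, which is linear: a_n = 4 − 15·n.
Track C is 1, 1, 1, which is the constant sequence 1.
Position 10 → track A, term 4 = 0.
Position 11 → track B, term 4 = -56.
Position 12 → track C, term 4 = 1.

0, -56, 1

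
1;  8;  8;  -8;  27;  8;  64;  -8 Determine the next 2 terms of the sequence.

125, 8

The terms cycle through 2 interleaved subsequences.
Subsequence A: 1, 8, 27, 64 — the cubes 1³, 2³, 3³, ….
Subsequence B: 8, -8, 8, -8 — alternating ±8.
Position 9 falls in subsequence A as its term 5, giving 125.
The 10th slot belongs to subsequence B; its 5th term is 8.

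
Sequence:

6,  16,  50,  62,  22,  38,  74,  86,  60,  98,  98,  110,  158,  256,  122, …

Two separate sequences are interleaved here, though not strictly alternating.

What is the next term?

134

Positions follow the repeating pattern AABB; grouping by letter gives 2 tracks.
Track A = 6, 16, 22, 38, 60, 98, 158, 256: Fibonacci-style (each term is the sum of the two before it).
Track B = 50, 62, 74, 86, 98, 110, 122: adding 12 each time.
The 16th slot belongs to track B; its 8th term is 134.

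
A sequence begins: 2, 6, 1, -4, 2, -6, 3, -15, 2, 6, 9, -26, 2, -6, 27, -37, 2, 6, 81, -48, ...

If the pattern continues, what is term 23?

243

Split by position mod 4: positions 1, 5, 9, … form one track, and each other residue class forms its own.
Subsequence A: 2, 2, 2, 2, 2 — constant 2.
Subsequence B: 6, -6, 6, -6, 6 — the oscillation 6·(−1)^(n+1).
Subsequence C: 1, 3, 9, 27, 81 — powers 3^0, 3^1, 3^2, ….
Subsequence D: -4, -15, -26, -37, -48 — arithmetic, step −11.
Position 23 falls in subsequence C as its term 6, giving 243.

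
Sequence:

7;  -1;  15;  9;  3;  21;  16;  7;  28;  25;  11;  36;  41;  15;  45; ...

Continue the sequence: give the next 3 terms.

The terms cycle through 3 interleaved subsequences.
Track A is 7, 9, 16, 25, 41, which is a Fibonacci-like recurrence a_n = a_{n-1} + a_{n-2}.
Track B is -1, 3, 7, 11, 15, which is adding 4 each time.
Track C is 15, 21, 28, 36, 45, which is triangular numbers n(n+1)/2 for n = 5, 6, ….
Position 16 falls in track A as its term 6, giving 66.
The 17th slot belongs to track B; its 6th term is 19.
Position 18 → track C, term 6 = 55.

66, 19, 55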